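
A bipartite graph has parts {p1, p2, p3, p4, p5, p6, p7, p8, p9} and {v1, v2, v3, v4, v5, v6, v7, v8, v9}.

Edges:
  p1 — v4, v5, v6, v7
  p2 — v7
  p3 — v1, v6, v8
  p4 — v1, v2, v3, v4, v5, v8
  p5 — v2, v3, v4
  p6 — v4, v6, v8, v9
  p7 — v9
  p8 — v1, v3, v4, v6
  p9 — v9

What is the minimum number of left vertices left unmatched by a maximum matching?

1

For example, pair p1–v5, p2–v7, p3–v1, p4–v8, p5–v2, p6–v4, p7–v9, p8–v6.
The set {p7, p9} has only 1 neighbour ({v9}), so by Hall's theorem at most 8 of the 9 left vertices can be matched.
That matches 8 of the 9, leaving 1 unmatched; no matching can do better.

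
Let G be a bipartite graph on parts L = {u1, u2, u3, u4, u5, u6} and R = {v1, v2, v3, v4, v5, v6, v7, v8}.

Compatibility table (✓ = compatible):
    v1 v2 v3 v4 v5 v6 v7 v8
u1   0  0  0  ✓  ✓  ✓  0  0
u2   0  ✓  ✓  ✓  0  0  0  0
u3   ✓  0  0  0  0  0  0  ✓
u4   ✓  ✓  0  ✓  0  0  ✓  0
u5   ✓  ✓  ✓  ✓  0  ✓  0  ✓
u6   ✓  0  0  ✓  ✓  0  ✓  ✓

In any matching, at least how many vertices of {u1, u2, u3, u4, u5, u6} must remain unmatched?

One maximum matching: u1→v6, u2→v4, u3→v8, u4→v2, u5→v3, u6→v1.
This saturates every left vertex, so 6 is the maximum.
That matches 6 of the 6, leaving 0 unmatched; no matching can do better.

0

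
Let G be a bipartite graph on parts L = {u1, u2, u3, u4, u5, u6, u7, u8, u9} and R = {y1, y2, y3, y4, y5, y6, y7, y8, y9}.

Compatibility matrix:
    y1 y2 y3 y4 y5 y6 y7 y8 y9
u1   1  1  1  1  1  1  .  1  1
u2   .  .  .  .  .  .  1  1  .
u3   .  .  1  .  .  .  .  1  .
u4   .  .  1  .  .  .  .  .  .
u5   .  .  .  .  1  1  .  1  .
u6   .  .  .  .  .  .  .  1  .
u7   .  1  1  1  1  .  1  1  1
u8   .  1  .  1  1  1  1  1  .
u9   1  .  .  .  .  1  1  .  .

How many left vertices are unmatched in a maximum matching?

One maximum matching: u1→y4, u2→y7, u3→y8, u4→y3, u5→y5, u7→y9, u8→y6, u9→y1.
The set {u3, u4, u6} has only 2 neighbours ({y3, y8}), so by Hall's theorem at most 8 of the 9 left vertices can be matched.
That matches 8 of the 9, leaving 1 unmatched; no matching can do better.

1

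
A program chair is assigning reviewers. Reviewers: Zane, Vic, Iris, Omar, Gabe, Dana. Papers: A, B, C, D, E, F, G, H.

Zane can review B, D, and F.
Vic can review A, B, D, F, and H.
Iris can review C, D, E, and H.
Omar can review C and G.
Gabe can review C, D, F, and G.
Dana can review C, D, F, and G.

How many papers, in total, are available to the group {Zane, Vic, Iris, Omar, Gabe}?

The union of neighbours of {Zane, Vic, Iris, Omar, Gabe} is {A, B, C, D, E, F, G, H}, which has 8 elements.
Since |N(S)| = 8 ≥ |S| = 5, Hall's condition holds for this subset.

8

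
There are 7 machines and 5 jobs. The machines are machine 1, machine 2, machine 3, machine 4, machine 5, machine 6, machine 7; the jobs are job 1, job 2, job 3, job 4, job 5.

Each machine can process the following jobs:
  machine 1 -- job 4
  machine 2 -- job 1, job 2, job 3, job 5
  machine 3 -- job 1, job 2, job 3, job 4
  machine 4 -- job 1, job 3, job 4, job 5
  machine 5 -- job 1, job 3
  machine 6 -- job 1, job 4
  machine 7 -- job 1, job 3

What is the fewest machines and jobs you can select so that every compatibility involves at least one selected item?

A maximum matching has 5 edges (e.g. machine 1–job 4, machine 2–job 5, machine 3–job 2, machine 4–job 1, machine 5–job 3).
By König's theorem the minimum vertex cover has the same size. One such cover is {job 1, job 2, job 3, job 4, job 5}.

5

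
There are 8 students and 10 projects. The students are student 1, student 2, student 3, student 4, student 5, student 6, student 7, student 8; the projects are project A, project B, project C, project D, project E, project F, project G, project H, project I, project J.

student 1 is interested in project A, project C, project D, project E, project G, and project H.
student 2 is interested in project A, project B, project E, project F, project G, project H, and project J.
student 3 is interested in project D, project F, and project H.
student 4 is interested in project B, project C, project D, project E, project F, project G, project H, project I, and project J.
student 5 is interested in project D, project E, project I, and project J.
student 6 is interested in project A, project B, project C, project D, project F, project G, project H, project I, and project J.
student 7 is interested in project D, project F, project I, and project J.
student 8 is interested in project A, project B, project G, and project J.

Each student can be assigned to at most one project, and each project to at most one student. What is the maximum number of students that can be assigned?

For example, pair student 1→project C, student 2→project F, student 3→project D, student 4→project G, student 5→project E, student 6→project H, student 7→project I, student 8→project J.
This saturates every student, so 8 is the maximum.

8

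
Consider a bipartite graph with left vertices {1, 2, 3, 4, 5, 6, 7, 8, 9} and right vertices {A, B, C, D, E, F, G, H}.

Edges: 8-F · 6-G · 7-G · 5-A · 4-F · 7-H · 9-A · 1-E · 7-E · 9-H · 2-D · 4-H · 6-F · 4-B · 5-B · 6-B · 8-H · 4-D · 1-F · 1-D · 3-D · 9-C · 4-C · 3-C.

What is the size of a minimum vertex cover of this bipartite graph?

8

The 8 edges 1–E, 2–D, 3–C, 4–H, 5–A, 6–B, 7–G, 8–F form a matching, so any vertex cover needs at least 8 vertices (one per matched edge).
Conversely {A, B, C, D, E, F, G, H} meets every edge and has exactly 8 vertices, so 8 is optimal.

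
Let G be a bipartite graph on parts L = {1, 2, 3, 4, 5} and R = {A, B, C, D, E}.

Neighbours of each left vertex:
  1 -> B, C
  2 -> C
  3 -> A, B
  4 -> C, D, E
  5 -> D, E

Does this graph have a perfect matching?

For example, pair 1–B, 2–C, 3–A, 4–D, 5–E.
All 5 left vertices are covered.

Yes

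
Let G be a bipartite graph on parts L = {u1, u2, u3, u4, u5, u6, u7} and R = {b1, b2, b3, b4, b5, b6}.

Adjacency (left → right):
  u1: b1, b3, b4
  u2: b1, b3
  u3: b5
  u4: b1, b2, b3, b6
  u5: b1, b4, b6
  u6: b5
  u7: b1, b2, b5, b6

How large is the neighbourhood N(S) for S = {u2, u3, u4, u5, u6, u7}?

The union of neighbours of {u2, u3, u4, u5, u6, u7} is {b1, b2, b3, b4, b5, b6}, which has 6 elements.
Since |N(S)| = 6 ≥ |S| = 6, Hall's condition holds for this subset.

6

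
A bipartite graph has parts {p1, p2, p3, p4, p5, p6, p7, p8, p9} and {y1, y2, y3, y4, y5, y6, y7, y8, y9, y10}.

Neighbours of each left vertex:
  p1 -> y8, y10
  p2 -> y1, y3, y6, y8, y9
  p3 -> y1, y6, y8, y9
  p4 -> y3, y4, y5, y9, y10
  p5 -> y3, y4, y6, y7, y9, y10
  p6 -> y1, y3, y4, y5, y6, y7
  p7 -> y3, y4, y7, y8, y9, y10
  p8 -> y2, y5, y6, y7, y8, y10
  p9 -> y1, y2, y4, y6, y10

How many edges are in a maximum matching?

For example, pair p1-y8, p2-y9, p3-y1, p4-y5, p5-y3, p6-y7, p7-y4, p8-y10, p9-y6.
All 9 left vertices are matched, so no larger matching exists.

9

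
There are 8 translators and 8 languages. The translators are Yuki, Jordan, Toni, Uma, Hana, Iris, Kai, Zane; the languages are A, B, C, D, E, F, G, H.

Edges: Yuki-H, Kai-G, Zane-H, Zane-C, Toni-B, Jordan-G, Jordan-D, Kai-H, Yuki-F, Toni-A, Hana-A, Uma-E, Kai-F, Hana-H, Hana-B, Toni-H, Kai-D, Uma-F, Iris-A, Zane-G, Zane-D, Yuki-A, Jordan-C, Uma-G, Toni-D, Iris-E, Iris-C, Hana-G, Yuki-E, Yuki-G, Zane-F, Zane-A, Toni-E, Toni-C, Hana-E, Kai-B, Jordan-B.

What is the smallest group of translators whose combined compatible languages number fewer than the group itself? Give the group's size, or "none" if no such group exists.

none

A matching saturating every translator exists, for instance Yuki→E, Jordan→D, Toni→B, Uma→F, Hana→A, Iris→C, Kai→H, Zane→G.
By Hall's marriage theorem, this means |N(S)| ≥ |S| for every subset S, so no violating subset exists.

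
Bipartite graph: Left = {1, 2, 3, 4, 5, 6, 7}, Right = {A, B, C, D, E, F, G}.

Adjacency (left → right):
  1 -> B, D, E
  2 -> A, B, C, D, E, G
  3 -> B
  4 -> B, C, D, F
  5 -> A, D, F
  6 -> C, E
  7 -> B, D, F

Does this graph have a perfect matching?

One maximum matching: 1–D, 2–G, 3–B, 4–C, 5–A, 6–E, 7–F.
Every left vertex is matched, so this is a perfect matching.

Yes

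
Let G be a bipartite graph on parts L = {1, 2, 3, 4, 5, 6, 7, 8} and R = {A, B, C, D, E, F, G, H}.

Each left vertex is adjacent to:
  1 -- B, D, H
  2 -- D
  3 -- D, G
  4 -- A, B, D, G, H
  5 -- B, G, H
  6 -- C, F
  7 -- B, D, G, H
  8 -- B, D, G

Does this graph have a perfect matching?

No

The set {1, 2, 3, 5, 7, 8} has only 4 neighbours ({B, D, G, H}), so by Hall's theorem at most 6 of the 8 left vertices can be matched.
Hence no matching covers every left vertex.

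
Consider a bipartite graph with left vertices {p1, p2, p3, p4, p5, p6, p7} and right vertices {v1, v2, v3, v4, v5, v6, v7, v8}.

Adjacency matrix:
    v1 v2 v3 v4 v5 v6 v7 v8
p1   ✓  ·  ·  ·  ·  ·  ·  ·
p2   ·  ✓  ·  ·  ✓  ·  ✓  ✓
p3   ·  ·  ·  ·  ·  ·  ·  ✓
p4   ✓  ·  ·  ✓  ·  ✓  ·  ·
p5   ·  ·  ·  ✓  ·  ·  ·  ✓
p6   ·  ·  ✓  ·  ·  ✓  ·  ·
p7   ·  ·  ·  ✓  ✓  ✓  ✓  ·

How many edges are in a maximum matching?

7

A valid assignment of size 7: p1→v1, p2→v2, p3→v8, p4→v6, p5→v4, p6→v3, p7→v7.
This saturates every left vertex, so 7 is the maximum.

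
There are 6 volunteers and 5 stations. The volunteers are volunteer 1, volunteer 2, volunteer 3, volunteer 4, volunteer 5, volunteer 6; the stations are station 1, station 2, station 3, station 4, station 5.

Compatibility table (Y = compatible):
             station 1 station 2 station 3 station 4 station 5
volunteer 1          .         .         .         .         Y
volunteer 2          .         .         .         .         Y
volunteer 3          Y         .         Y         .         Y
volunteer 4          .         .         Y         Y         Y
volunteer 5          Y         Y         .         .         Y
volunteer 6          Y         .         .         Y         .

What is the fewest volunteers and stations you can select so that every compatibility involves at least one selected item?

{volunteer 3, volunteer 4, volunteer 5, volunteer 6, station 5} is a vertex cover of size 5: every edge has an endpoint in this set.
No smaller cover exists because volunteer 1–station 5, volunteer 3–station 3, volunteer 4–station 4, volunteer 5–station 2, volunteer 6–station 1 is a matching of size 5, and a cover must include an endpoint of each of these disjoint edges (König's theorem).

5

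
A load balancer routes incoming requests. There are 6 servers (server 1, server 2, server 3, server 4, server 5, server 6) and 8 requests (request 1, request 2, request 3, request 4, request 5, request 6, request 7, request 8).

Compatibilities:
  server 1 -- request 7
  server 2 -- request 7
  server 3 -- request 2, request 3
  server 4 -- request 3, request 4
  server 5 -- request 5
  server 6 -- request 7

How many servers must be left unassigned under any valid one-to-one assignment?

2

A valid assignment of size 4: server 1–request 7, server 3–request 3, server 4–request 4, server 5–request 5.
The set {server 1, server 2, server 6} has only 1 neighbour ({request 7}), so by Hall's theorem at most 4 of the 6 servers can be matched.
That matches 4 of the 6, leaving 2 unmatched; no matching can do better.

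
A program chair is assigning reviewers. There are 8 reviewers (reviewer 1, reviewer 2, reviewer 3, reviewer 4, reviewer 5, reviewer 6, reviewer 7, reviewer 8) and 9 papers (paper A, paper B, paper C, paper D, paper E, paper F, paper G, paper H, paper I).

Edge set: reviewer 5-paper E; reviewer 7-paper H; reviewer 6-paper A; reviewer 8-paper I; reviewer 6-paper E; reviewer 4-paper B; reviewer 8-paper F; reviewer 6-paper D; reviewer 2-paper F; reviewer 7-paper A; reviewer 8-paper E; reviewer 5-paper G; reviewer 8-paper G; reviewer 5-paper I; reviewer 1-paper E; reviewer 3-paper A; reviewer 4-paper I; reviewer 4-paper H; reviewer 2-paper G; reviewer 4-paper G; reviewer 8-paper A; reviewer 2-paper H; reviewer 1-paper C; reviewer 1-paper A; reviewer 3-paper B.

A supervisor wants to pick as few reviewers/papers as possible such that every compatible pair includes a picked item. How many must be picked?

8

{reviewer 1, reviewer 2, reviewer 3, reviewer 4, reviewer 5, reviewer 6, reviewer 7, reviewer 8} is a vertex cover of size 8: every edge has an endpoint in this set.
No smaller cover exists because reviewer 1–paper C, reviewer 2–paper F, reviewer 3–paper A, reviewer 4–paper B, reviewer 5–paper E, reviewer 6–paper D, reviewer 7–paper H, reviewer 8–paper I is a matching of size 8, and a cover must include an endpoint of each of these disjoint edges (König's theorem).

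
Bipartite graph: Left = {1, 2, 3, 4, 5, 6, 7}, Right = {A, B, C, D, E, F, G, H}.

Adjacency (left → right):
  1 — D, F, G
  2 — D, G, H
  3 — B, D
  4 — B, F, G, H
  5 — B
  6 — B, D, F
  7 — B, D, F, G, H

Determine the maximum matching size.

For example, pair 1–G, 2–H, 3–D, 4–F, 5–B.
The set {1, 2, 3, 4, 5, 6, 7} has only 5 neighbours ({B, D, F, G, H}), so by Hall's theorem at most 5 of the 7 left vertices can be matched.

5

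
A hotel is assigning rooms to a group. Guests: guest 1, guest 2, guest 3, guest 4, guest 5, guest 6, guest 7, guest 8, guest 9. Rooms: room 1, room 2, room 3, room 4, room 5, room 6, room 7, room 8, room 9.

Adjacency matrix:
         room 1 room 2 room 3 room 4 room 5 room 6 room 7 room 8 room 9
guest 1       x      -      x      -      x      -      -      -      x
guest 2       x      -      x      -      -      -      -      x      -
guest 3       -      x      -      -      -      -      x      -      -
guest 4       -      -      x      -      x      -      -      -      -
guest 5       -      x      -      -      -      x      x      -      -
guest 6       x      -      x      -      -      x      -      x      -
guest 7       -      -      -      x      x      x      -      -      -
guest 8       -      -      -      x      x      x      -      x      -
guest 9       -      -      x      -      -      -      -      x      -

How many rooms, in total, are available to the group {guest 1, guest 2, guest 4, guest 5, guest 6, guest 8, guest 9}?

9

The union of neighbours of {guest 1, guest 2, guest 4, guest 5, guest 6, guest 8, guest 9} is {room 1, room 2, room 3, room 4, room 5, room 6, room 7, room 8, room 9}, which has 9 elements.
Since |N(S)| = 9 ≥ |S| = 7, Hall's condition holds for this subset.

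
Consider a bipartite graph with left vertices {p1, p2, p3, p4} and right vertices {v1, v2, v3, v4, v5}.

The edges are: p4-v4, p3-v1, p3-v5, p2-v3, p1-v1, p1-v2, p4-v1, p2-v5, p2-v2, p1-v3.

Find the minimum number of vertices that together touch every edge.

The 4 edges p1–v2, p2–v3, p3–v5, p4–v1 form a matching, so any vertex cover needs at least 4 vertices (one per matched edge).
Conversely {p1, p2, p3, p4} meets every edge and has exactly 4 vertices, so 4 is optimal.

4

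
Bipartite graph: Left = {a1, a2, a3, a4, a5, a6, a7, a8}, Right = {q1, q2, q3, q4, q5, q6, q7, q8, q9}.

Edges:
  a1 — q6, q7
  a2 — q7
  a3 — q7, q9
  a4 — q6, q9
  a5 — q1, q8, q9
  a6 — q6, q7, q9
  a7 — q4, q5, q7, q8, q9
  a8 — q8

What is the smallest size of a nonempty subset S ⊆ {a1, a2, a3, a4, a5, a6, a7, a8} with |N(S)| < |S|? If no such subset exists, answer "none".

Take S = {a1, a2, a3, a4}. Its neighbourhood is {q6, q7, q9}, so |N(S)| = 3 < |S| = 4.
Every subset of size less than 4 has at least as many neighbours as members, so 4 is the minimum.

4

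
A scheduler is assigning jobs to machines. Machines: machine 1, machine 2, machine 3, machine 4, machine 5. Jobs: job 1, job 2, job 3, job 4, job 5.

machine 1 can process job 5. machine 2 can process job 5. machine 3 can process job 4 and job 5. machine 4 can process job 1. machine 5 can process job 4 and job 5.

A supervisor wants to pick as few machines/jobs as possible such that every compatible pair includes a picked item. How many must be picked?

3

A maximum matching has 3 edges (e.g. machine 1–job 5, machine 3–job 4, machine 4–job 1).
By König's theorem the minimum vertex cover has the same size. One such cover is {machine 4, job 4, job 5}.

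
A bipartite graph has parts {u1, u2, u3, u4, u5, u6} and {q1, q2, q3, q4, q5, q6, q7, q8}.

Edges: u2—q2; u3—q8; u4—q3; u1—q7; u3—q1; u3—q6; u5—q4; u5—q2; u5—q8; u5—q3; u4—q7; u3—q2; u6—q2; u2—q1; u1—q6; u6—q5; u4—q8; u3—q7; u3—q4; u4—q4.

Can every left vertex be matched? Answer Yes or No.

A valid assignment of size 6: u1-q7, u2-q1, u3-q6, u4-q4, u5-q8, u6-q2.
Every left vertex is matched, so this matching saturates all of them.

Yes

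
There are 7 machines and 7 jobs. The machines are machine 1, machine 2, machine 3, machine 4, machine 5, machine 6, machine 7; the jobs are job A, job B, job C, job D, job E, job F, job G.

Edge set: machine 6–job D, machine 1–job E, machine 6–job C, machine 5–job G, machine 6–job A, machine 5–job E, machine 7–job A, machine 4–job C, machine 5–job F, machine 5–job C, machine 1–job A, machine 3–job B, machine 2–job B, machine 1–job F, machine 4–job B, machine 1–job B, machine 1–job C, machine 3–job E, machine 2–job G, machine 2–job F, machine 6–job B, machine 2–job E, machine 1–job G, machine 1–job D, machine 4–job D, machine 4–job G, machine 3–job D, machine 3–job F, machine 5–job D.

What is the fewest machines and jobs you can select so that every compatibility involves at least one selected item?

{machine 1, machine 2, machine 3, machine 4, machine 5, machine 6, machine 7} is a vertex cover of size 7: every edge has an endpoint in this set.
No smaller cover exists because machine 1–job B, machine 2–job F, machine 3–job E, machine 4–job G, machine 5–job C, machine 6–job D, machine 7–job A is a matching of size 7, and a cover must include an endpoint of each of these disjoint edges (König's theorem).

7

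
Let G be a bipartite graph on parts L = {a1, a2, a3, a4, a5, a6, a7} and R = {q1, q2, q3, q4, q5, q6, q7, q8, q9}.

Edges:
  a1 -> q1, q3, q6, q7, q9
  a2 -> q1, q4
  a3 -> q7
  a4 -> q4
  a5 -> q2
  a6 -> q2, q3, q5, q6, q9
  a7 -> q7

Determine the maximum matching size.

A valid assignment of size 6: a1–q6, a2–q1, a3–q7, a4–q4, a5–q2, a6–q9.
The set {a3, a7} has only 1 neighbour ({q7}), so by Hall's theorem at most 6 of the 7 left vertices can be matched.

6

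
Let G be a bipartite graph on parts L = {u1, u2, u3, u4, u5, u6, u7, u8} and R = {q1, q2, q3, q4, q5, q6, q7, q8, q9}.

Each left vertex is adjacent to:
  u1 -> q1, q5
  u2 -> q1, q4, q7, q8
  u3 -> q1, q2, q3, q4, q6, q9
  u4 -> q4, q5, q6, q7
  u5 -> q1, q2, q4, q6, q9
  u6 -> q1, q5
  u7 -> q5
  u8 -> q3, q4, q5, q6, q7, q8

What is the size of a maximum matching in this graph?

7

One maximum matching: u1-q1, u2-q8, u3-q9, u4-q7, u5-q4, u6-q5, u8-q6.
The set {u1, u6, u7} has only 2 neighbours ({q1, q5}), so by Hall's theorem at most 7 of the 8 left vertices can be matched.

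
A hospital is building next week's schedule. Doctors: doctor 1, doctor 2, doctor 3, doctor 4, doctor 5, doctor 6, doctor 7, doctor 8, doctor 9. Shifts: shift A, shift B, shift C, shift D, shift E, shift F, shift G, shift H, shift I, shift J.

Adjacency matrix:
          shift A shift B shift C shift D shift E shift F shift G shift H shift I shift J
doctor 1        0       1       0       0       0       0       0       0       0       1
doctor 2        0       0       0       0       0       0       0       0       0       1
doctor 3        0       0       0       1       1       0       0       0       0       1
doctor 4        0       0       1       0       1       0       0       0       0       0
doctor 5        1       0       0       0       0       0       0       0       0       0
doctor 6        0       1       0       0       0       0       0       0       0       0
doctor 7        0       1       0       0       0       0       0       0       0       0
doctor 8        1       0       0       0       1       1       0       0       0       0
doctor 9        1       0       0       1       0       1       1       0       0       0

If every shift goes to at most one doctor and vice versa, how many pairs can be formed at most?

7

A valid assignment of size 7: doctor 1→shift B, doctor 2→shift J, doctor 3→shift D, doctor 4→shift C, doctor 5→shift A, doctor 8→shift E, doctor 9→shift G.
The set {doctor 1, doctor 2, doctor 6, doctor 7} has only 2 neighbours ({shift B, shift J}), so by Hall's theorem at most 7 of the 9 doctors can be matched.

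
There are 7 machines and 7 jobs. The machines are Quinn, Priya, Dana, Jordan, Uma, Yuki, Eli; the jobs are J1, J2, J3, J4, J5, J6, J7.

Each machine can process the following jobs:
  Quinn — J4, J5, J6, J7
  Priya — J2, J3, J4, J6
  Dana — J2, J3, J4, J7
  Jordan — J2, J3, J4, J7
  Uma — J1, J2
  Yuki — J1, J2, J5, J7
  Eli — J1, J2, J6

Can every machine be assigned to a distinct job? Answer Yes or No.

One maximum matching: Quinn–J4, Priya–J3, Dana–J7, Jordan–J2, Uma–J1, Yuki–J5, Eli–J6.
Every machine is matched, so this is a perfect matching.

Yes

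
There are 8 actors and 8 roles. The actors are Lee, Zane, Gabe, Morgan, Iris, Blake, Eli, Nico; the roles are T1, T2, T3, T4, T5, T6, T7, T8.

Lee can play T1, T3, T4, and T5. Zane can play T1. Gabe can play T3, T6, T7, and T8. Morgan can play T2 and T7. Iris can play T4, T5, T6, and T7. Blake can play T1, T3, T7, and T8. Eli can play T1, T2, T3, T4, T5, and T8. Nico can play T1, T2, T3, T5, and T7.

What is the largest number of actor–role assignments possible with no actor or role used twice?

8

A valid assignment of size 8: Lee–T5, Zane–T1, Gabe–T8, Morgan–T2, Iris–T6, Blake–T3, Eli–T4, Nico–T7.
This saturates every actor, so 8 is the maximum.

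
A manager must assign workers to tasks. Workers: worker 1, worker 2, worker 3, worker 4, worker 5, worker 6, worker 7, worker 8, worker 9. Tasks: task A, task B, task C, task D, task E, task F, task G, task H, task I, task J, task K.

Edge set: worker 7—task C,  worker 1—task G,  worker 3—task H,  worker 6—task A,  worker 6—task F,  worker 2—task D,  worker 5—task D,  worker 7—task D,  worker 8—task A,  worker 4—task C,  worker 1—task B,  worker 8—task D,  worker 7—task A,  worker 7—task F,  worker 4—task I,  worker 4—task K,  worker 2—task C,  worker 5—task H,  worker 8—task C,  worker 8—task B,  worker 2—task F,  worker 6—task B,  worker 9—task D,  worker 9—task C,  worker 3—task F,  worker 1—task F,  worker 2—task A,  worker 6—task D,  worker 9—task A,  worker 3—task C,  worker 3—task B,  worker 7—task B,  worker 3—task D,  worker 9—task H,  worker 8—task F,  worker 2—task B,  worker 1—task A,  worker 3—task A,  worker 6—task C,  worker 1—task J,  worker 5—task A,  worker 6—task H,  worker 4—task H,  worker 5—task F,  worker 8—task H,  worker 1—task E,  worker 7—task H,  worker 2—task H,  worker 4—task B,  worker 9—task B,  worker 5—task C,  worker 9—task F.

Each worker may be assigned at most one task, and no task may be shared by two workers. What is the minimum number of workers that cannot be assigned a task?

One maximum matching: worker 1-task G, worker 2-task B, worker 3-task H, worker 4-task I, worker 5-task C, worker 6-task D, worker 7-task F, worker 8-task A.
The set {worker 2, worker 3, worker 5, worker 6, worker 7, worker 8, worker 9} has only 6 neighbours ({task A, task B, task C, task D, task F, task H}), so by Hall's theorem at most 8 of the 9 workers can be matched.
That matches 8 of the 9, leaving 1 unmatched; no matching can do better.

1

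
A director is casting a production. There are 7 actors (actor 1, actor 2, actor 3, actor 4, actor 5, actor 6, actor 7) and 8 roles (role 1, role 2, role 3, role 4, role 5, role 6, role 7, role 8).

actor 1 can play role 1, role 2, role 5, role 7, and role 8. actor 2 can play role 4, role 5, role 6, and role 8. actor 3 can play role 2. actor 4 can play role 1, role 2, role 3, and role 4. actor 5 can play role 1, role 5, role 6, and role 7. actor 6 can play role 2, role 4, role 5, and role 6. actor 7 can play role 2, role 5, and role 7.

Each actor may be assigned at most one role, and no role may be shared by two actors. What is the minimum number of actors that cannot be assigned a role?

0

For example, pair actor 1→role 1, actor 2→role 8, actor 3→role 2, actor 4→role 3, actor 5→role 5, actor 6→role 6, actor 7→role 7.
This saturates every actor, so 7 is the maximum.
That matches 7 of the 7, leaving 0 unmatched; no matching can do better.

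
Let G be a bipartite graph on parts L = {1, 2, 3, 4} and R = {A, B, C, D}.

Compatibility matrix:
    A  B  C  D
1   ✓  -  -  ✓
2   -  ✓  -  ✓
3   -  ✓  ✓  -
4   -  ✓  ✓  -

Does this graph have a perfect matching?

Yes

A valid assignment of size 4: 1→A, 2→D, 3→C, 4→B.
Every left vertex is matched, so this is a perfect matching.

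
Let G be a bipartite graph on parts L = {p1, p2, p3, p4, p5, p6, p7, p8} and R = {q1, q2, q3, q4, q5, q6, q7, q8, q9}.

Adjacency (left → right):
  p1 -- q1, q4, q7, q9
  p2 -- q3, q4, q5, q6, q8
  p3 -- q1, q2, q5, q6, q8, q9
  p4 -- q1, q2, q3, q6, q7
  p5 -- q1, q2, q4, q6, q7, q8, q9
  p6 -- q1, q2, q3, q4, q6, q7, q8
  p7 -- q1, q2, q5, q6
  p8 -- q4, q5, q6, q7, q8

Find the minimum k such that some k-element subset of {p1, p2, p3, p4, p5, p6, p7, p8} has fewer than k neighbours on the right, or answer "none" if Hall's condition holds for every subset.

none

A matching saturating every left vertex exists, for instance p1→q7, p2→q8, p3→q1, p4→q3, p5→q9, p6→q4, p7→q2, p8→q6.
By Hall's marriage theorem, this means |N(S)| ≥ |S| for every subset S, so no violating subset exists.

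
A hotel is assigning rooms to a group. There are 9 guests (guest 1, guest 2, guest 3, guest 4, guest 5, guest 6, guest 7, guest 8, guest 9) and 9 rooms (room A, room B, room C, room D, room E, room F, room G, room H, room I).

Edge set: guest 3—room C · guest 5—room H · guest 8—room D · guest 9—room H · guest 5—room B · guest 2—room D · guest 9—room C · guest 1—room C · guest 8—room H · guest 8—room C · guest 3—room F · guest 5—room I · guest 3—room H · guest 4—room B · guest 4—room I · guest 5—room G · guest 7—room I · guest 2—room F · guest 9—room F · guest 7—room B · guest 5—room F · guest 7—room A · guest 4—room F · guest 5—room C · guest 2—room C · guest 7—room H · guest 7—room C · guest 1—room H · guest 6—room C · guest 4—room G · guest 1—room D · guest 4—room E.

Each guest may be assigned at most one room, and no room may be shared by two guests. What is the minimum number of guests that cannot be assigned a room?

For example, pair guest 1-room H, guest 2-room D, guest 3-room F, guest 4-room E, guest 5-room G, guest 6-room C, guest 7-room I.
The set {guest 1, guest 2, guest 3, guest 6, guest 8, guest 9} has only 4 neighbours ({room C, room D, room F, room H}), so by Hall's theorem at most 7 of the 9 guests can be matched.
That matches 7 of the 9, leaving 2 unmatched; no matching can do better.

2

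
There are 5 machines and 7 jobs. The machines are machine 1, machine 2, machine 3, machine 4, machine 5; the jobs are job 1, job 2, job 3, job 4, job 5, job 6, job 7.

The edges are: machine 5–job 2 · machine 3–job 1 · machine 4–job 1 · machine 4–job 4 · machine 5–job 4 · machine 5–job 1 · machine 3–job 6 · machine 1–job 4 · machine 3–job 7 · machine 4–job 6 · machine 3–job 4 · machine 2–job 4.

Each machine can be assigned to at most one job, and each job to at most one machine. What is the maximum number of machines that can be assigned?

A valid assignment of size 4: machine 1-job 4, machine 3-job 1, machine 4-job 6, machine 5-job 2.
The set {machine 1, machine 2} has only 1 neighbour ({job 4}), so by Hall's theorem at most 4 of the 5 machines can be matched.

4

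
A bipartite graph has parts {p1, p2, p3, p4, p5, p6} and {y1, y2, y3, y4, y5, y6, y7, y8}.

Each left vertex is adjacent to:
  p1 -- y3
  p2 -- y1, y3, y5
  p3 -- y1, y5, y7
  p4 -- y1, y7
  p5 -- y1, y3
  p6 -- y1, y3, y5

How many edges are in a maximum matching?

4

One maximum matching: p1→y3, p2→y5, p3→y7, p4→y1.
The set {p1, p2, p3, p4, p5, p6} has only 4 neighbours ({y1, y3, y5, y7}), so by Hall's theorem at most 4 of the 6 left vertices can be matched.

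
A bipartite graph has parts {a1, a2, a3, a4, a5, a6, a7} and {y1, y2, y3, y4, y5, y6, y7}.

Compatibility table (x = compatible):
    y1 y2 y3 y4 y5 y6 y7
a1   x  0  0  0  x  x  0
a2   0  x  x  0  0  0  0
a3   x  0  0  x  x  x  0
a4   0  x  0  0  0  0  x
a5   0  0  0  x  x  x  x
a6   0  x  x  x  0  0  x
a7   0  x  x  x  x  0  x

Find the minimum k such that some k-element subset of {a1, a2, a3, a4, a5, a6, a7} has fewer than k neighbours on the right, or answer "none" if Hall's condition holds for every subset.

A matching saturating every left vertex exists, for instance a1→y6, a2→y3, a3→y1, a4→y2, a5→y5, a6→y4, a7→y7.
By Hall's marriage theorem, this means |N(S)| ≥ |S| for every subset S, so no violating subset exists.

none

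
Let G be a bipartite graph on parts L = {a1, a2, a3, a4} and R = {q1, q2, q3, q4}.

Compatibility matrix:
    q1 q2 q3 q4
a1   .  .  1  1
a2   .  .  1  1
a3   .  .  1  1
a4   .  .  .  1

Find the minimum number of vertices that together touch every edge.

A maximum matching has 2 edges (e.g. a1–q3, a2–q4).
By König's theorem the minimum vertex cover has the same size. One such cover is {q3, q4}.

2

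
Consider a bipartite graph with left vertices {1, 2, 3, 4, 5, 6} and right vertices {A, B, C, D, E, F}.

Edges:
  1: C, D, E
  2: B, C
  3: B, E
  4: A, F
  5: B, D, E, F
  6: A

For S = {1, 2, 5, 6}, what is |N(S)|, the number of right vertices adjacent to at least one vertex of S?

6

The union of neighbours of {1, 2, 5, 6} is {A, B, C, D, E, F}, which has 6 elements.
Since |N(S)| = 6 ≥ |S| = 4, Hall's condition holds for this subset.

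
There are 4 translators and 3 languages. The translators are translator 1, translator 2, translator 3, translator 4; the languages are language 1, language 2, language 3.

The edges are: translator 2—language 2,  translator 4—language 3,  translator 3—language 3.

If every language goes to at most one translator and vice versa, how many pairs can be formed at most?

A valid assignment of size 2: translator 2→language 2, translator 3→language 3.
The set {translator 1, translator 3, translator 4} has only 1 neighbour ({language 3}), so by Hall's theorem at most 2 of the 4 translators can be matched.

2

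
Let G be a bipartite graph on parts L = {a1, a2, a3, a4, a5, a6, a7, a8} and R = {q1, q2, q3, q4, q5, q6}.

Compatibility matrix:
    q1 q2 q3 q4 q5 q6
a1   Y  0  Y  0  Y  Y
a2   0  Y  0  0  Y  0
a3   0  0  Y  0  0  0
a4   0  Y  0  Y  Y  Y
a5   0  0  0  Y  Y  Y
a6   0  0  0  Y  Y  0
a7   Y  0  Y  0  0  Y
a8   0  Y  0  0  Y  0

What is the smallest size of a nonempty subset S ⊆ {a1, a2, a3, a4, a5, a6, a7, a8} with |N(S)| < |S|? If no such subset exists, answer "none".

Take S = {a2, a4, a5, a6, a8}. Its neighbourhood is {q2, q4, q5, q6}, so |N(S)| = 4 < |S| = 5.
Every subset of size less than 5 has at least as many neighbours as members, so 5 is the minimum.

5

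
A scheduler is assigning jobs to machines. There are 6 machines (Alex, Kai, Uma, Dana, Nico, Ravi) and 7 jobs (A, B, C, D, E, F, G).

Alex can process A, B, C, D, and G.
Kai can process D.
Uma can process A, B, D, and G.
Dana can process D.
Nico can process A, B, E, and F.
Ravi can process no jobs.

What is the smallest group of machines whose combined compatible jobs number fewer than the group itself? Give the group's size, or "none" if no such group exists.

Take S = {Ravi}. Its neighbourhood is {}, so |N(S)| = 0 < |S| = 1.

1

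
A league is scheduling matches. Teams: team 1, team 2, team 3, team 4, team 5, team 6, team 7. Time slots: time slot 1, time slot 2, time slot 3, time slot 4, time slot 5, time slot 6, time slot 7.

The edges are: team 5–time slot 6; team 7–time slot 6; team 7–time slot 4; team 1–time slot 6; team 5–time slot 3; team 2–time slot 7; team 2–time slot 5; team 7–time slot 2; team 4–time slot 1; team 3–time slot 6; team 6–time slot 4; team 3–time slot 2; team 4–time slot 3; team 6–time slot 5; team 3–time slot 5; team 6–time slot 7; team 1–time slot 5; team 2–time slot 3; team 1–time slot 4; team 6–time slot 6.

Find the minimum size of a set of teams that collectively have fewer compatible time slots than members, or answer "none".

A matching saturating every team exists, for instance team 1→time slot 5, team 2→time slot 3, team 3→time slot 2, team 4→time slot 1, team 5→time slot 6, team 6→time slot 7, team 7→time slot 4.
By Hall's marriage theorem, this means |N(S)| ≥ |S| for every subset S, so no violating subset exists.

none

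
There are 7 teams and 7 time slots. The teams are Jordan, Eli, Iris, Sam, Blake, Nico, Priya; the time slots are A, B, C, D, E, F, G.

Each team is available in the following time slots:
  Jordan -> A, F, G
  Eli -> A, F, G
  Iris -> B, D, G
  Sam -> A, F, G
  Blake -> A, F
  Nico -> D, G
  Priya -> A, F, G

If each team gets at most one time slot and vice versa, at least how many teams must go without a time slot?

A valid assignment of size 5: Jordan→A, Eli→G, Iris→B, Sam→F, Nico→D.
The set {Jordan, Eli, Sam, Blake, Priya} has only 3 neighbours ({A, F, G}), so by Hall's theorem at most 5 of the 7 teams can be matched.
That matches 5 of the 7, leaving 2 unmatched; no matching can do better.

2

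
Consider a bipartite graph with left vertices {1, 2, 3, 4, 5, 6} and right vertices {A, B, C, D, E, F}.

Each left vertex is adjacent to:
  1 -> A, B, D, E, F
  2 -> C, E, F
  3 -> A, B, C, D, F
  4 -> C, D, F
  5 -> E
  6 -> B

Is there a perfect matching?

One maximum matching: 1→F, 2→C, 3→A, 4→D, 5→E, 6→B.
All 6 left vertices are covered.

Yes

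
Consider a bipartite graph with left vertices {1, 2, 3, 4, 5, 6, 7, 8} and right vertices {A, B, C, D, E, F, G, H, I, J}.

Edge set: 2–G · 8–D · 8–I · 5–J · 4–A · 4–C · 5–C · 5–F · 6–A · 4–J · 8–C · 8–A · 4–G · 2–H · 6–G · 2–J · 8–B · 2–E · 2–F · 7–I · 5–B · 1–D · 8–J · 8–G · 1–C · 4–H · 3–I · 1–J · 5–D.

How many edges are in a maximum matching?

7

A valid assignment of size 7: 1–C, 2–E, 3–I, 4–G, 5–B, 6–A, 8–J.
The set {3, 7} has only 1 neighbour ({I}), so by Hall's theorem at most 7 of the 8 left vertices can be matched.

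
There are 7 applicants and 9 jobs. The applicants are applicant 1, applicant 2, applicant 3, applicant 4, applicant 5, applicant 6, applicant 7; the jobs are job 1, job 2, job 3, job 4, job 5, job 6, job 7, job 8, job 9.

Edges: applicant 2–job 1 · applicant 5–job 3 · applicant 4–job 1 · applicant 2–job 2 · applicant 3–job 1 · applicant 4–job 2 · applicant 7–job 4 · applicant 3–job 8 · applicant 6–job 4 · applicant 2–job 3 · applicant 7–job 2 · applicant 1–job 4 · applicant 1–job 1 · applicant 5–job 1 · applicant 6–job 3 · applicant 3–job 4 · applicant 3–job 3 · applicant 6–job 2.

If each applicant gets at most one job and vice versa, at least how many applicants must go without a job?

2

One maximum matching: applicant 1–job 4, applicant 2–job 1, applicant 3–job 8, applicant 4–job 2, applicant 5–job 3.
The set {applicant 1, applicant 2, applicant 4, applicant 5, applicant 6, applicant 7} has only 4 neighbours ({job 1, job 2, job 3, job 4}), so by Hall's theorem at most 5 of the 7 applicants can be matched.
That matches 5 of the 7, leaving 2 unmatched; no matching can do better.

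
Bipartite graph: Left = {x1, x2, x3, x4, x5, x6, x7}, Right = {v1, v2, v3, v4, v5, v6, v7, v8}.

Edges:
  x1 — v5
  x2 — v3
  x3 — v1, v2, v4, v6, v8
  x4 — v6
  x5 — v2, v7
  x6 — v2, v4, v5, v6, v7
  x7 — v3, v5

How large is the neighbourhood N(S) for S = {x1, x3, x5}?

7

The union of neighbours of {x1, x3, x5} is {v1, v2, v4, v5, v6, v7, v8}, which has 7 elements.
Since |N(S)| = 7 ≥ |S| = 3, Hall's condition holds for this subset.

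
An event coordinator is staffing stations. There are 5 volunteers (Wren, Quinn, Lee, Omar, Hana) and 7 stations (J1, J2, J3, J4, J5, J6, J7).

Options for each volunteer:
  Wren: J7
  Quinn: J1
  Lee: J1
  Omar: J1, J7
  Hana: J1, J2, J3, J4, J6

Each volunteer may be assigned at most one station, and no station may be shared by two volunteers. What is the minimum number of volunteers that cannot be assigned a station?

One maximum matching: Wren–J7, Quinn–J1, Hana–J6.
The set {Wren, Quinn, Lee, Omar} has only 2 neighbours ({J1, J7}), so by Hall's theorem at most 3 of the 5 volunteers can be matched.
That matches 3 of the 5, leaving 2 unmatched; no matching can do better.

2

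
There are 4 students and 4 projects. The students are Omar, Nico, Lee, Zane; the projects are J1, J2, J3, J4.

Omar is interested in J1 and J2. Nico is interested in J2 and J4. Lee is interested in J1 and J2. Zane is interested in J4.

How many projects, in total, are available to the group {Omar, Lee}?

2

The union of neighbours of {Omar, Lee} is {J1, J2}, which has 2 elements.
Since |N(S)| = 2 ≥ |S| = 2, Hall's condition holds for this subset.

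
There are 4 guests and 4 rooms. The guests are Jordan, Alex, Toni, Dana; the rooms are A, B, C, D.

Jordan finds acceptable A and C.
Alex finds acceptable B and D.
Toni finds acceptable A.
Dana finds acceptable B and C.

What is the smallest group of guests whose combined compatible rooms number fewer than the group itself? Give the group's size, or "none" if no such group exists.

A matching saturating every guest exists, for instance Jordan→C, Alex→D, Toni→A, Dana→B.
By Hall's marriage theorem, this means |N(S)| ≥ |S| for every subset S, so no violating subset exists.

none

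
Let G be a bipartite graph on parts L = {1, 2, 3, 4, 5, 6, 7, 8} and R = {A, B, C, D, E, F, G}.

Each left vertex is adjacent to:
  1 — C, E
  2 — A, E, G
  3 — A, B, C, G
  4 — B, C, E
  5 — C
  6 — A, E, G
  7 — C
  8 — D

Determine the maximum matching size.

6

For example, pair 1–E, 2–A, 3–G, 4–B, 5–C, 8–D.
The set {1, 2, 3, 4, 5, 6, 7} has only 5 neighbours ({A, B, C, E, G}), so by Hall's theorem at most 6 of the 8 left vertices can be matched.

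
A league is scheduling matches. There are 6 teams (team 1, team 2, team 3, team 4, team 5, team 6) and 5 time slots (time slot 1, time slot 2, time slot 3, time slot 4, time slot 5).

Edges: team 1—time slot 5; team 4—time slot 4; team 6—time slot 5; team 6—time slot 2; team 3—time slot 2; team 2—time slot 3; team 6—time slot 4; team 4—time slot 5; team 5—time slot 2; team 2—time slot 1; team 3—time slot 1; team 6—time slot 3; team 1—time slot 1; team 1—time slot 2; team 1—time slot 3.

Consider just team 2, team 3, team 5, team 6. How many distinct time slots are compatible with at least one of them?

5

The union of neighbours of {team 2, team 3, team 5, team 6} is {time slot 1, time slot 2, time slot 3, time slot 4, time slot 5}, which has 5 elements.
Since |N(S)| = 5 ≥ |S| = 4, Hall's condition holds for this subset.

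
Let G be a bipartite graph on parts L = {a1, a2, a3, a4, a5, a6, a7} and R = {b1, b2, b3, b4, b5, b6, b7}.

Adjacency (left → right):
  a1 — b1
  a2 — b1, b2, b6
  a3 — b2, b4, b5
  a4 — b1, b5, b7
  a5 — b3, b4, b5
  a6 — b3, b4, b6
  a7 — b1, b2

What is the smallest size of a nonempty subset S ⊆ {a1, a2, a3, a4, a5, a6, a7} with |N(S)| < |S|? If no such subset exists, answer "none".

none

A matching saturating every left vertex exists, for instance a1→b1, a2→b6, a3→b5, a4→b7, a5→b4, a6→b3, a7→b2.
By Hall's marriage theorem, this means |N(S)| ≥ |S| for every subset S, so no violating subset exists.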